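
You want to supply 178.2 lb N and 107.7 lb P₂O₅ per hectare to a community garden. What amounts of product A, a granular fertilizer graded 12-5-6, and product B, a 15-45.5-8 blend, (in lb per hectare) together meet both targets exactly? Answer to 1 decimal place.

1378.5 lb product A, 85.2 lb product B

With a, b = lb per hectare of product A and product B:
N: 0.12·a + 0.15·b = 178.2
P₂O₅: 0.05·a + 0.455·b = 107.7
Eliminate b: (row1) − 0.15/0.455·(row2) → 0.103516·a = 142.695, so a = 1378.47.
Then b = (107.7 − 0.05·1378.47) / 0.455 = 85.2229.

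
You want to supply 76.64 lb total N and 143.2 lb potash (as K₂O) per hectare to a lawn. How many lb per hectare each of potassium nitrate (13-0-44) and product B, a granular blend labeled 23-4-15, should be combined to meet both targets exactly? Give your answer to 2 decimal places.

262.42 lb potassium nitrate, 184.89 lb product B

With a, b = lb per hectare of potassium nitrate and product B:
N: 0.13·a + 0.23·b = 76.64
K₂O: 0.44·a + 0.15·b = 143.2
From row1: a = (76.64 − 0.23·b) / 0.13.
Into row2: 0.44·(76.64 − 0.23·b)/0.13 + 0.15·b = 143.2 → b = 184.891, a = 262.424.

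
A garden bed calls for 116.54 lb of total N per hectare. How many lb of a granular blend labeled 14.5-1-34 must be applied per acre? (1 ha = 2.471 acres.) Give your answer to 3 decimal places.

325.263 lb of product per acre

Product per hectare = 116.54 / 14.5% = 803.724 lb.
Convert to per acre: 803.724 × 0.404694 = 325.2627 lb.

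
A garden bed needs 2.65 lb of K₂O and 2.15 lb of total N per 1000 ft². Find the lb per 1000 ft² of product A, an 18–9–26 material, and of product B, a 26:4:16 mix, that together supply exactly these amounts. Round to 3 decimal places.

8.892 lb product A, 2.113 lb product B

With a, b = lb per 1000 ft² of product A and product B:
K₂O: 0.26·a + 0.16·b = 2.65
N: 0.18·a + 0.26·b = 2.15
Eliminate b: (row1) − 0.16/0.26·(row2) → 0.149231·a = 1.32692, so a = 8.89175.
Then b = (2.15 − 0.18·8.89175) / 0.26 = 2.1134.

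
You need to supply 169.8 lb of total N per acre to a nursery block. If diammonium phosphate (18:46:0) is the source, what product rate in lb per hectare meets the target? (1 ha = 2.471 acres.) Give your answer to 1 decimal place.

Product per acre = 169.8 / 18% = 943.333 lb.
Convert to per hectare: 943.333 × 2.471 = 2330.98 lb.

2331.0 lb of product per hectare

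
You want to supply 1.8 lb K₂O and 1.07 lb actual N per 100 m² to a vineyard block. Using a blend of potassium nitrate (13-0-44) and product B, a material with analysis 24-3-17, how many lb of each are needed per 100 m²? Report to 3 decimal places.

With a, b = lb per 100 m² of potassium nitrate and product B:
K₂O: 0.44·a + 0.17·b = 1.8
N: 0.13·a + 0.24·b = 1.07
Solving simultaneously: a = 2.99521, b = 2.83593.

2.995 lb potassium nitrate, 2.836 lb product B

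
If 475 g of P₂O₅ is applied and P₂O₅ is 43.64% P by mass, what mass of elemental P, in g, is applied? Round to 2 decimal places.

207.29 g P

P = 475 × 0.4364 = 207.29 g.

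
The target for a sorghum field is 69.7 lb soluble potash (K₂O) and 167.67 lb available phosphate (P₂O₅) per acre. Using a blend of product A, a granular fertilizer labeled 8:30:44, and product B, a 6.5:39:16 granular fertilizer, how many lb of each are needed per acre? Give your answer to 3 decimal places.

2.879 lb product A, 427.709 lb product B

With a, b = lb per acre of product A and product B:
K₂O: 0.44·a + 0.16·b = 69.7
P₂O₅: 0.3·a + 0.39·b = 167.67
Eliminate a: (row1) − 0.44/0.3·(row2) → -0.412·b = -176.216, so b = 427.7087.
Back-substitute: a = (69.7 − 0.16·427.7087) / 0.44 = 2.87864.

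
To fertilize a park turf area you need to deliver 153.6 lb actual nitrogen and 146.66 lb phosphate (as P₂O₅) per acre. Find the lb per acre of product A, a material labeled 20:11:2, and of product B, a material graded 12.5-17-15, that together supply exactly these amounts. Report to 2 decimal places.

With a, b = lb per acre of product A and product B:
N: 0.2·a + 0.125·b = 153.6
P₂O₅: 0.11·a + 0.17·b = 146.66
Solving simultaneously: a = 384.173, b = 614.123.

384.17 lb product A, 614.12 lb product B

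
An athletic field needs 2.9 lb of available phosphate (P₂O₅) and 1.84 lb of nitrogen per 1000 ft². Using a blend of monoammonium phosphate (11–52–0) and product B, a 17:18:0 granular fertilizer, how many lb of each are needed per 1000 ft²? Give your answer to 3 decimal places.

Let a = lb of monoammonium phosphate, b = lb of product B (per 1000 ft²).
P₂O₅: 0.52·a + 0.18·b = 2.9
N: 0.11·a + 0.17·b = 1.84
Solving simultaneously: a = 2.3586, b = 9.29738.

2.359 lb monoammonium phosphate, 9.297 lb product B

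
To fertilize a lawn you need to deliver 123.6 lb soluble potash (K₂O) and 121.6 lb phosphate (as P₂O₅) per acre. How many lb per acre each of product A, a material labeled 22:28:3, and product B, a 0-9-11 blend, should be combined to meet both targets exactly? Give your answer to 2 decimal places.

80.14 lb product A, 1101.78 lb product B

With a, b = lb per acre of product A and product B:
K₂O: 0.03·a + 0.11·b = 123.6
P₂O₅: 0.28·a + 0.09·b = 121.6
From row1: a = (123.6 − 0.11·b) / 0.03.
Into row2: 0.28·(123.6 − 0.11·b)/0.03 + 0.09·b = 121.6 → b = 1101.779, a = 80.1423.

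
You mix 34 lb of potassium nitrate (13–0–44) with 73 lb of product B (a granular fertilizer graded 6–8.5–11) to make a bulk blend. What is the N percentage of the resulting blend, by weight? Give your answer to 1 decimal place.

8.2% N

Total mass = 34 + 73 = 107 lb.
N mass = 13%×34 + 6%×73 = 8.8 lb.
% N = 8.8 / 107 = 8.2243%.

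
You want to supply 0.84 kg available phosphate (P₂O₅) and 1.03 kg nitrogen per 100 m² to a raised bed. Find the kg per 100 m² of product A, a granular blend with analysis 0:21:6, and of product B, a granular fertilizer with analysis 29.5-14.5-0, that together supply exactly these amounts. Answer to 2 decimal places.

1.59 kg product A, 3.49 kg product B

Per-100 m² balance (a = product A, b = product B):
P₂O₅: 0.21·a + 0.145·b = 0.84
N: 0·a + 0.295·b = 1.03
Solving simultaneously: a = 1.58918, b = 3.49153.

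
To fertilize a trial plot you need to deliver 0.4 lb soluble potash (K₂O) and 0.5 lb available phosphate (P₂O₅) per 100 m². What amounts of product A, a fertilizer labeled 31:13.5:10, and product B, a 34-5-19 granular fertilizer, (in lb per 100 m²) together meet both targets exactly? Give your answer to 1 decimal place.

3.6 lb product A, 0.2 lb product B

Let a = lb of product A, b = lb of product B (per 100 m²).
K₂O: 0.1·a + 0.19·b = 0.4
P₂O₅: 0.135·a + 0.05·b = 0.5
From row1: a = (0.4 − 0.19·b) / 0.1.
Into row2: 0.135·(0.4 − 0.19·b)/0.1 + 0.05·b = 0.5 → b = 0.193705, a = 3.63196.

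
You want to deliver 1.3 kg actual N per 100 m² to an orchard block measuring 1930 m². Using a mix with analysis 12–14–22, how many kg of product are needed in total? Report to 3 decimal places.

Product per 100 m² = 1.3 / 12% = 10.8333 kg.
Total product = 10.8333 × 1930 / 100 = 209.0833 kg.

209.083 kg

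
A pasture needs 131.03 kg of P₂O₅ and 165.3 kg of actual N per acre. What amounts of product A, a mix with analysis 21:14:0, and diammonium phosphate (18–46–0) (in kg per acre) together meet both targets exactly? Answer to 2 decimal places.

Per-acre balance (a = product A, b = diammonium phosphate):
P₂O₅: 0.14·a + 0.46·b = 131.03
N: 0.21·a + 0.18·b = 165.3
Eliminate b: (row1) − 0.46/0.18·(row2) → -0.396667·a = -291.403, so a = 734.6303.
Then b = (165.3 − 0.21·734.6303) / 0.18 = 61.2647.

734.63 kg product A, 61.26 kg diammonium phosphate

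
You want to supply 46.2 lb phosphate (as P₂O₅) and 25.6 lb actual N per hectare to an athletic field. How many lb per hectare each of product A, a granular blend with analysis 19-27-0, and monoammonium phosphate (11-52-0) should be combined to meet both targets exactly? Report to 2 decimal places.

Per-hectare balance (a = product A, b = monoammonium phosphate):
P₂O₅: 0.27·a + 0.52·b = 46.2
N: 0.19·a + 0.11·b = 25.6
Eliminate b: (row1) − 0.52/0.11·(row2) → -0.628182·a = -74.8182, so a = 119.103.
Then b = (25.6 − 0.19·119.103) / 0.11 = 27.0043.

119.10 lb product A, 27.00 lb monoammonium phosphate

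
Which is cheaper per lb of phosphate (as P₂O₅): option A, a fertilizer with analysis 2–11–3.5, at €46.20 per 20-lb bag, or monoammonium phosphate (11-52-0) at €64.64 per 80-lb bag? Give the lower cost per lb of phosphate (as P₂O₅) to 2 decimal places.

€1.55 per lb P₂O₅ (monoammonium phosphate)

option A: P₂O₅ per bag = 20 × 11% = 2.2 lb; cost = 46.20 / 2.2 = €21.0000/lb P₂O₅.
monoammonium phosphate: P₂O₅ per bag = 80 × 52% = 41.6 lb; cost = 64.64 / 41.6 = €1.5538/lb P₂O₅.
monoammonium phosphate is cheaper.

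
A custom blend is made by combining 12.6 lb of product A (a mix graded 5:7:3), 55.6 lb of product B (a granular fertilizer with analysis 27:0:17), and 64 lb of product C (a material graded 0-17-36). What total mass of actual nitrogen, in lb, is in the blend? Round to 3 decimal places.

15.642 lb N

N mass = 5%×12.6 + 27%×55.6 + 0%×64 = 15.642 lb.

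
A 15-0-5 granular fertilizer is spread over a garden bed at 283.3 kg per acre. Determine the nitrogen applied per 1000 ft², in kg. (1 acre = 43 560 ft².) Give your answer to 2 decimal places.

nitrogen per acre = 283.3 × 15% = 42.495 kg.
Convert to per 1000 ft²: 42.495 × 0.0229568 = 0.975551 kg.

0.98 kg N per thousand sq ft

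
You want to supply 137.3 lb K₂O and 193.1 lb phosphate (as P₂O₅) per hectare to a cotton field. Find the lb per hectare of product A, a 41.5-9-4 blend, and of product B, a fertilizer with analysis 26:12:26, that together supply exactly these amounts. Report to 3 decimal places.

1813.441 lb product A, 249.086 lb product B

Per-hectare balance (a = product A, b = product B):
K₂O: 0.04·a + 0.26·b = 137.3
P₂O₅: 0.09·a + 0.12·b = 193.1
From row1: a = (137.3 − 0.26·b) / 0.04.
Into row2: 0.09·(137.3 − 0.26·b)/0.04 + 0.12·b = 193.1 → b = 249.08602, a = 1813.4409.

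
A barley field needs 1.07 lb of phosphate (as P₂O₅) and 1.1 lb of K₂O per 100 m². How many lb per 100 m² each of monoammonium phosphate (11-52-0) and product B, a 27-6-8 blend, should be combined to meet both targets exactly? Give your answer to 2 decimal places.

0.47 lb monoammonium phosphate, 13.75 lb product B

Let a = lb of monoammonium phosphate, b = lb of product B (per 100 m²).
P₂O₅: 0.52·a + 0.06·b = 1.07
K₂O: 0·a + 0.08·b = 1.1
Solving simultaneously: a = 0.471154, b = 13.75.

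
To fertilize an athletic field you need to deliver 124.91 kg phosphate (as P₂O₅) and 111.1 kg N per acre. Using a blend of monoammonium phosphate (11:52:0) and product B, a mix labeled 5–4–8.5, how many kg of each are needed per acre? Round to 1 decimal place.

83.4 kg monoammonium phosphate, 2038.5 kg product B

Per-acre balance (a = monoammonium phosphate, b = product B):
P₂O₅: 0.52·a + 0.04·b = 124.91
N: 0.11·a + 0.05·b = 111.1
Eliminate a: (row1) − 0.52/0.11·(row2) → -0.196364·b = -400.29, so b = 2038.51.
Back-substitute: a = (124.91 − 0.04·2038.51) / 0.52 = 83.4028.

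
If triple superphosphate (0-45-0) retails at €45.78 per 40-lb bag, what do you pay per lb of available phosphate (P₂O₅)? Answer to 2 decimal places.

P₂O₅ in bag = 40 × 45% = 18 lb.
Cost per lb P₂O₅ = €45.78 / 18 = €2.5433.

€2.54 per lb P₂O₅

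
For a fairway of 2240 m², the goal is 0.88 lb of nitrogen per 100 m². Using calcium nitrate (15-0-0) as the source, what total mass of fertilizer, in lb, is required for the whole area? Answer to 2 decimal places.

131.41 lb

Product per 100 m² = 0.88 / 15% = 5.86667 lb.
Total product = 5.86667 × 2240 / 100 = 131.413 lb.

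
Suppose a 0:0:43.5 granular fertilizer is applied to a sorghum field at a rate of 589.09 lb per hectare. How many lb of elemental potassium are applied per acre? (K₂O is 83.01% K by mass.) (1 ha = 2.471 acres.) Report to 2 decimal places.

K₂O per hectare = 589.09 × 43.5% = 256.254 lb.
Elemental K = 256.254 × 0.8301 = 212.717 lb per hectare.
Convert to per acre: 212.717 × 0.404694 = 86.0852 lb.

86.09 lb K per acre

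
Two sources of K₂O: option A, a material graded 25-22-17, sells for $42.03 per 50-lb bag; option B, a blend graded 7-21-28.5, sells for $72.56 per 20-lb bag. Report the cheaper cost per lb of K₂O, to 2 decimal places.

option A: K₂O per bag = 50 × 17% = 8.5 lb; cost = 42.03 / 8.5 = $4.9447/lb K₂O.
option B: K₂O per bag = 20 × 28.5% = 5.7 lb; cost = 72.56 / 5.7 = $12.7298/lb K₂O.
option A is cheaper.

$4.94 per lb K₂O (option A)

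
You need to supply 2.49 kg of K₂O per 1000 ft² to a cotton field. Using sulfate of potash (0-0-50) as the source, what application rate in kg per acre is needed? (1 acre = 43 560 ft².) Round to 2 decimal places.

216.93 kg of product per acre

Product per 1000 ft² = 2.49 / 50% = 4.98 kg.
Convert to per acre: 4.98 × 43.56 = 216.929 kg.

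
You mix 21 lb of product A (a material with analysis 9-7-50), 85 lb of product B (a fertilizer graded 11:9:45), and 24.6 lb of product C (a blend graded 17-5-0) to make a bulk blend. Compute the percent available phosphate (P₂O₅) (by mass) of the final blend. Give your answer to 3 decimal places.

Total mass = 21 + 85 + 24.6 = 130.6 lb.
P₂O₅ mass = 7%×21 + 9%×85 + 5%×24.6 = 10.35 lb.
% P₂O₅ = 10.35 / 130.6 = 7.92496%.

7.925% P₂O₅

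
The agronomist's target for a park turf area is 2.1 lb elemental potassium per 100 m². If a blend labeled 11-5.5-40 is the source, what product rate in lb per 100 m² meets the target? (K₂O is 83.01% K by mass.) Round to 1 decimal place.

6.3 lb of product per hundred sq m

As K₂O: 2.1 / 0.8301 = 2.52982 lb per 100 m².
Product per 100 m² = 2.52982 / 40% = 6.32454 lb.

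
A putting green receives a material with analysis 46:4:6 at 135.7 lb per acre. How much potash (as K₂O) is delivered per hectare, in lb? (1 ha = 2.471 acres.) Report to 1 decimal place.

K₂O per acre = 135.7 × 6% = 8.142 lb.
Convert to per hectare: 8.142 × 2.471 = 20.1189 lb.

20.1 lb K₂O per hectare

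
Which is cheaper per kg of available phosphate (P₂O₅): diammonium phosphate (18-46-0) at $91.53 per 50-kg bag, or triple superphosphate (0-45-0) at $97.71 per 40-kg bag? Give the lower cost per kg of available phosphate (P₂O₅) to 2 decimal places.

$3.98 per kg P₂O₅ (diammonium phosphate)

diammonium phosphate: P₂O₅ per bag = 50 × 46% = 23 kg; cost = 91.53 / 23 = $3.9796/kg P₂O₅.
triple superphosphate: P₂O₅ per bag = 40 × 45% = 18 kg; cost = 97.71 / 18 = $5.4283/kg P₂O₅.
diammonium phosphate is cheaper.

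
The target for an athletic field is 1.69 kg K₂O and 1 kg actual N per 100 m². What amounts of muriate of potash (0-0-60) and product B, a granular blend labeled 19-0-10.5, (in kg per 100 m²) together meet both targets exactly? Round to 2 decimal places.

1.90 kg muriate of potash, 5.26 kg product B

With a, b = kg per 100 m² of muriate of potash and product B:
K₂O: 0.6·a + 0.105·b = 1.69
N: 0·a + 0.19·b = 1
Solving simultaneously: a = 1.89561, b = 5.26316.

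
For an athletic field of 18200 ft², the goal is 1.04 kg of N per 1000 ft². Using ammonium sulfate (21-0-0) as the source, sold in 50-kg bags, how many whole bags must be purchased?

2 bags

Product per 1000 ft² = 1.04 / 21% = 4.95238 kg.
Total product = 4.95238 × 18200 / 1000 = 90.1333 kg.
Bags = ⌈90.1333 / 50⌉ = 2.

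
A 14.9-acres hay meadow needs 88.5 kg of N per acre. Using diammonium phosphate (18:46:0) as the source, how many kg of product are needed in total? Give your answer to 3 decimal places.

7325.833 kg

Product per acre = 88.5 / 18% = 491.667 kg.
Total product = 491.667 × 14.9 = 7325.8333 kg.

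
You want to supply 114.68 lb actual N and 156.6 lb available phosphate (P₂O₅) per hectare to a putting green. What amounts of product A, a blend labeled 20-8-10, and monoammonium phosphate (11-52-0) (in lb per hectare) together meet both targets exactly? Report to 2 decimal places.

With a, b = lb per hectare of product A and monoammonium phosphate:
N: 0.2·a + 0.11·b = 114.68
P₂O₅: 0.08·a + 0.52·b = 156.6
Eliminate a: (row1) − 0.2/0.08·(row2) → -1.19·b = -276.82, so b = 232.622.
Back-substitute: a = (114.68 − 0.11·232.622) / 0.2 = 445.458.

445.46 lb product A, 232.62 lb monoammonium phosphate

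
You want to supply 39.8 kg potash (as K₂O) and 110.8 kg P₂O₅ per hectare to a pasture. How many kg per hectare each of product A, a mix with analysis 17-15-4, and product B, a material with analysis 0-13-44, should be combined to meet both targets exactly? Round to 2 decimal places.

Per-hectare balance (a = product A, b = product B):
K₂O: 0.04·a + 0.44·b = 39.8
P₂O₅: 0.15·a + 0.13·b = 110.8
From row1: a = (39.8 − 0.44·b) / 0.04.
Into row2: 0.15·(39.8 − 0.44·b)/0.04 + 0.13·b = 110.8 → b = 25.2961, a = 716.743.

716.74 kg product A, 25.30 kg product B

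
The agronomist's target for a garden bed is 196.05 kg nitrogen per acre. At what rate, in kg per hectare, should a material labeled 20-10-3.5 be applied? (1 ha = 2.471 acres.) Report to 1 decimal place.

Product per acre = 196.05 / 20% = 980.25 kg.
Convert to per hectare: 980.25 × 2.471 = 2422.198 kg.

2422.2 kg of product per hectare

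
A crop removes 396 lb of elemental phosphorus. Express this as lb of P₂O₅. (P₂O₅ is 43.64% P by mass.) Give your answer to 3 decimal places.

P₂O₅ = 396 / 0.4364 = 907.4244 lb.

907.424 lb P₂O₅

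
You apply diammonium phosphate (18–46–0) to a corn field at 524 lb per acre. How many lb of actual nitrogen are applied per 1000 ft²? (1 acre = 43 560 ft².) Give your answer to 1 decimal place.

nitrogen per acre = 524 × 18% = 94.32 lb.
Convert to per 1000 ft²: 94.32 × 0.0229568 = 2.16529 lb.

2.2 lb N per thousand sq ft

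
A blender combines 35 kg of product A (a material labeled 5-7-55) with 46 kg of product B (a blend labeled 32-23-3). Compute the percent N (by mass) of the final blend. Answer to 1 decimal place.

Total mass = 35 + 46 = 81 kg.
N mass = 5%×35 + 32%×46 = 16.47 kg.
% N = 16.47 / 81 = 20.3333%.

20.3% N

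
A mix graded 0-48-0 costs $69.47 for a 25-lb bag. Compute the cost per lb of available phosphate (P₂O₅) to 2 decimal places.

P₂O₅ in bag = 25 × 48% = 12 lb.
Cost per lb P₂O₅ = $69.47 / 12 = $5.7892.

$5.79 per lb P₂O₅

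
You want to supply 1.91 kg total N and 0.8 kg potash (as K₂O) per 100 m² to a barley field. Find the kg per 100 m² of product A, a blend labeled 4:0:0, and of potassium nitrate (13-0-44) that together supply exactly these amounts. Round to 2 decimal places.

41.84 kg product A, 1.82 kg potassium nitrate

With a, b = kg per 100 m² of product A and potassium nitrate:
N: 0.04·a + 0.13·b = 1.91
K₂O: 0·a + 0.44·b = 0.8
Solving simultaneously: a = 41.8409, b = 1.81818.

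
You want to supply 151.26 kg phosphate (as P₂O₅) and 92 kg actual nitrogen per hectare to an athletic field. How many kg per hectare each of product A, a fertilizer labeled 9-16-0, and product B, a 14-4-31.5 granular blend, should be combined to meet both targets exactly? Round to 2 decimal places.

Let a = kg of product A, b = kg of product B (per hectare).
P₂O₅: 0.16·a + 0.04·b = 151.26
N: 0.09·a + 0.14·b = 92
Solving simultaneously: a = 930.6596, b = 58.8617.

930.66 kg product A, 58.86 kg product B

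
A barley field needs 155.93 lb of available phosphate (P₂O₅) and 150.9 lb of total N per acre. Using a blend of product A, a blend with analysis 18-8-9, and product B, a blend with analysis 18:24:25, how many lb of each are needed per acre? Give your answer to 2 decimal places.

282.94 lb product A, 555.40 lb product B

Per-acre balance (a = product A, b = product B):
P₂O₅: 0.08·a + 0.24·b = 155.93
N: 0.18·a + 0.18·b = 150.9
Eliminate b: (row1) − 0.24/0.18·(row2) → -0.16·a = -45.27, so a = 282.938.
Then b = (150.9 − 0.18·282.938) / 0.18 = 555.396.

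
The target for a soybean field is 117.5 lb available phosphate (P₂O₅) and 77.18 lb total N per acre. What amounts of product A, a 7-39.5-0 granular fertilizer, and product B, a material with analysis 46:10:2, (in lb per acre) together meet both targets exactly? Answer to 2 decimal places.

With a, b = lb per acre of product A and product B:
P₂O₅: 0.395·a + 0.1·b = 117.5
N: 0.07·a + 0.46·b = 77.18
Eliminate b: (row1) − 0.1/0.46·(row2) → 0.379783·a = 100.722, so a = 265.209.
Then b = (77.18 − 0.07·265.209) / 0.46 = 127.4247.

265.21 lb product A, 127.42 lb product B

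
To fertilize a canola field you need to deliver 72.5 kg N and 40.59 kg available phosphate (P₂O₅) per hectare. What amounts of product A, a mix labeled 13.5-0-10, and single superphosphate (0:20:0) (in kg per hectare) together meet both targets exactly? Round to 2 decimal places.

537.04 kg product A, 202.95 kg single superphosphate

With a, b = kg per hectare of product A and single superphosphate:
N: 0.135·a + 0·b = 72.5
P₂O₅: 0·a + 0.2·b = 40.59
Solving simultaneously: a = 537.037, b = 202.95.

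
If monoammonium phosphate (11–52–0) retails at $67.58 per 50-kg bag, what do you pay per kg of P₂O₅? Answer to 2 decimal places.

$2.60 per kg P₂O₅

P₂O₅ in bag = 50 × 52% = 26 kg.
Cost per kg P₂O₅ = $67.58 / 26 = $2.5992.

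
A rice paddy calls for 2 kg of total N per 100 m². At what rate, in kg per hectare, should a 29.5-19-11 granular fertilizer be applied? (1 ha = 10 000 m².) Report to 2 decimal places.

677.97 kg of product per hectare

Product per 100 m² = 2 / 29.5% = 6.77966 kg.
Convert to per hectare: 6.77966 × 100 = 677.966 kg.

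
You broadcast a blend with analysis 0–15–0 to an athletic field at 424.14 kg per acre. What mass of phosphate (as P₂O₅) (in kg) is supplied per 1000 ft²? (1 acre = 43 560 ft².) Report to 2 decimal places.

1.46 kg P₂O₅ per thousand sq ft

P₂O₅ per acre = 424.14 × 15% = 63.621 kg.
Convert to per 1000 ft²: 63.621 × 0.0229568 = 1.46054 kg.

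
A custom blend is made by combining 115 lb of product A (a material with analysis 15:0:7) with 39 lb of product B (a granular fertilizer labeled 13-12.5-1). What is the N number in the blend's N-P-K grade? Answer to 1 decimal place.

Total mass = 115 + 39 = 154 lb.
N mass = 15%×115 + 13%×39 = 22.32 lb.
% N = 22.32 / 154 = 14.4935%.

14.5% N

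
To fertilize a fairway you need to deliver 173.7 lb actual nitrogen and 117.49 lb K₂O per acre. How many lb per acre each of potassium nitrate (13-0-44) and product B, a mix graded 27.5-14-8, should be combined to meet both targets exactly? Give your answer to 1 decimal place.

Per-acre balance (a = potassium nitrate, b = product B):
N: 0.13·a + 0.275·b = 173.7
K₂O: 0.44·a + 0.08·b = 117.49
Eliminate b: (row1) − 0.275/0.08·(row2) → -1.3825·a = -230.172, so a = 166.49.
Then b = (117.49 − 0.44·166.49) / 0.08 = 552.932.

166.5 lb potassium nitrate, 552.9 lb product B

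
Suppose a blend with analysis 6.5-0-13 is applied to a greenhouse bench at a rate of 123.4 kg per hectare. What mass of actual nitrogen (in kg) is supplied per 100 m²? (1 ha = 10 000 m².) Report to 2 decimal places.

0.08 kg N per hundred sq m

nitrogen per hectare = 123.4 × 6.5% = 8.021 kg.
Convert to per 100 m²: 8.021 × 0.01 = 0.08021 kg.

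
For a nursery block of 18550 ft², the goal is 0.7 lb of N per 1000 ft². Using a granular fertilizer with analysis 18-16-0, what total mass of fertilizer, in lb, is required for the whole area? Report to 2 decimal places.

Product per 1000 ft² = 0.7 / 18% = 3.88889 lb.
Total product = 3.88889 × 18550 / 1000 = 72.1389 lb.

72.14 lb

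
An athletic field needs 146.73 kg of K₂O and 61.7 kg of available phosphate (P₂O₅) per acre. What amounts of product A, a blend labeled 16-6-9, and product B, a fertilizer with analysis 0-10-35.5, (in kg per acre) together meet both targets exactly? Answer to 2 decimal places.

With a, b = kg per acre of product A and product B:
K₂O: 0.09·a + 0.355·b = 146.73
P₂O₅: 0.06·a + 0.1·b = 61.7
Solving simultaneously: a = 587.846, b = 264.293.

587.85 kg product A, 264.29 kg product B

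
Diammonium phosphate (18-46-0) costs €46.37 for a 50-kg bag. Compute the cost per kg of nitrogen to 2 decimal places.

€5.15 per kg N

N in bag = 50 × 18% = 9 kg.
Cost per kg N = €46.37 / 9 = €5.1522.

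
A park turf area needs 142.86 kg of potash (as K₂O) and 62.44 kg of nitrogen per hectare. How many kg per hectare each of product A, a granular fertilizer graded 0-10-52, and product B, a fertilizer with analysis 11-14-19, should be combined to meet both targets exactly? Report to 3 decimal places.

67.325 kg product A, 567.636 kg product B

Per-hectare balance (a = product A, b = product B):
K₂O: 0.52·a + 0.19·b = 142.86
N: 0·a + 0.11·b = 62.44
Solving simultaneously: a = 67.3252, b = 567.6364.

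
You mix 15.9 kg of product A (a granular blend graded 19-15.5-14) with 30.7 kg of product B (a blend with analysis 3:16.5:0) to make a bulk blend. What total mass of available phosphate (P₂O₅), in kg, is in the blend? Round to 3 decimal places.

7.530 kg P₂O₅

P₂O₅ mass = 15.5%×15.9 + 16.5%×30.7 = 7.53 kg.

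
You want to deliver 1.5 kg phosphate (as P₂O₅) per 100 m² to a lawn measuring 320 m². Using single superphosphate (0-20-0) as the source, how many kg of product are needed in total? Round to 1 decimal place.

Product per 100 m² = 1.5 / 20% = 7.5 kg.
Total product = 7.5 × 320 / 100 = 24 kg.

24.0 kg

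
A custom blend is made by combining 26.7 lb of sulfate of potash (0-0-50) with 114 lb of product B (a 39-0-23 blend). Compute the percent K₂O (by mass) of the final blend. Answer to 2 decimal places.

28.12% K₂O

Total mass = 26.7 + 114 = 140.7 lb.
K₂O mass = 50%×26.7 + 23%×114 = 39.57 lb.
% K₂O = 39.57 / 140.7 = 28.1237%.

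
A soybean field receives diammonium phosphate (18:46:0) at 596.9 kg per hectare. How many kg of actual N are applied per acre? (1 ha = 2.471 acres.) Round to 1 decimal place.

nitrogen per hectare = 596.9 × 18% = 107.442 kg.
Convert to per acre: 107.442 × 0.404694 = 43.4812 kg.

43.5 kg N per acre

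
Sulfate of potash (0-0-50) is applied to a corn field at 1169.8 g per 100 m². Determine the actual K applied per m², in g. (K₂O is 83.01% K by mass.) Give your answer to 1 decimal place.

4.9 g K per sq m

K₂O per 100 m² = 1169.8 × 50% = 584.9 g.
Elemental K = 584.9 × 0.8301 = 485.525 g per 100 m².
Convert to per m²: 485.525 × 0.01 = 4.85525 g.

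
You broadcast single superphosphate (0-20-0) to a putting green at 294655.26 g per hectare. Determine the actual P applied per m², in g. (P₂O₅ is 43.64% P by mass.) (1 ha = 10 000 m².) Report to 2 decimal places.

P₂O₅ per hectare = 294655.26 × 20% = 58931.1 g.
Elemental P = 58931.1 × 0.4364 = 25717.5 g per hectare.
Convert to per m²: 25717.5 × 0.0001 = 2.57175 g.

2.57 g P per sq m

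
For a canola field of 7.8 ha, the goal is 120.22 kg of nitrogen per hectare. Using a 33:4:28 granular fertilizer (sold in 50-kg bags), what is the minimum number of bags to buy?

57 bags

Product per hectare = 120.22 / 33% = 364.303 kg.
Total product = 364.303 × 7.8 = 2841.56 kg.
Bags = ⌈2841.56 / 50⌉ = 57.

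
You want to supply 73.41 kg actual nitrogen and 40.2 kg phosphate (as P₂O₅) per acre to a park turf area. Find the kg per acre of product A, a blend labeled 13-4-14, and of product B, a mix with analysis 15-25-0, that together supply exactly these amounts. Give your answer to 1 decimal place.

Per-acre balance (a = product A, b = product B):
N: 0.13·a + 0.15·b = 73.41
P₂O₅: 0.04·a + 0.25·b = 40.2
Solving simultaneously: a = 465, b = 86.4.

465.0 kg product A, 86.4 kg product B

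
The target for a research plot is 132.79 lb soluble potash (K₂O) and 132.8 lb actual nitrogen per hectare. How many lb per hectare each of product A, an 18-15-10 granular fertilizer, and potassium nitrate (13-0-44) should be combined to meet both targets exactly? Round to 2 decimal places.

621.89 lb product A, 160.46 lb potassium nitrate

With a, b = lb per hectare of product A and potassium nitrate:
K₂O: 0.1·a + 0.44·b = 132.79
N: 0.18·a + 0.13·b = 132.8
Eliminate b: (row1) − 0.44/0.13·(row2) → -0.509231·a = -316.687, so a = 621.893.
Then b = (132.8 − 0.18·621.893) / 0.13 = 160.456.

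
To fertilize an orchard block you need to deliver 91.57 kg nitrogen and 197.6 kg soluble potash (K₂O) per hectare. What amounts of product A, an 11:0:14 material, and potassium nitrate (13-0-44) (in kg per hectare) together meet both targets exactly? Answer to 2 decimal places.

With a, b = kg per hectare of product A and potassium nitrate:
N: 0.11·a + 0.13·b = 91.57
K₂O: 0.14·a + 0.44·b = 197.6
From row1: a = (91.57 − 0.13·b) / 0.11.
Into row2: 0.14·(91.57 − 0.13·b)/0.11 + 0.44·b = 197.6 → b = 295.238, a = 483.536.

483.54 kg product A, 295.24 kg potassium nitrate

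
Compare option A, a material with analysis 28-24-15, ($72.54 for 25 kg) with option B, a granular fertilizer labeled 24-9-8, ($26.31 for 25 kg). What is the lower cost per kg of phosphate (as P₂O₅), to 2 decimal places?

option A: P₂O₅ per bag = 25 × 24% = 6 kg; cost = 72.54 / 6 = $12.0900/kg P₂O₅.
option B: P₂O₅ per bag = 25 × 9% = 2.25 kg; cost = 26.31 / 2.25 = $11.6933/kg P₂O₅.
option B is cheaper.

$11.69 per kg P₂O₅ (option B)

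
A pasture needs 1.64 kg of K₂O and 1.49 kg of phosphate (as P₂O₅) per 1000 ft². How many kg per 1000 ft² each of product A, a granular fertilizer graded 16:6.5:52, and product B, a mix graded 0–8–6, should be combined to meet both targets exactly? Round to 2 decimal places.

Let a = kg of product A, b = kg of product B (per 1000 ft²).
K₂O: 0.52·a + 0.06·b = 1.64
P₂O₅: 0.065·a + 0.08·b = 1.49
Eliminate b: (row1) − 0.06/0.08·(row2) → 0.47125·a = 0.5225, so a = 1.10875.
Then b = (1.49 − 0.065·1.10875) / 0.08 = 17.7241.

1.11 kg product A, 17.72 kg product B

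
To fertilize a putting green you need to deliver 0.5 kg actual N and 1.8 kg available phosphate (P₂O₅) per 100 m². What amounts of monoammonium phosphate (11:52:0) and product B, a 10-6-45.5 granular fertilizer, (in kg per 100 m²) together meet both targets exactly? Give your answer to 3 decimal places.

3.304 kg monoammonium phosphate, 1.366 kg product B

With a, b = kg per 100 m² of monoammonium phosphate and product B:
N: 0.11·a + 0.1·b = 0.5
P₂O₅: 0.52·a + 0.06·b = 1.8
Eliminate a: (row1) − 0.11/0.52·(row2) → 0.0873077·b = 0.119231, so b = 1.36564.
Back-substitute: a = (0.5 − 0.1·1.36564) / 0.11 = 3.30396.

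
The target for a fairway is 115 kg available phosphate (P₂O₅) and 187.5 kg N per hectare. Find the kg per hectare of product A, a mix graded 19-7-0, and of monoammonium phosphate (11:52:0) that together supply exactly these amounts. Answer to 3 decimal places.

With a, b = kg per hectare of product A and monoammonium phosphate:
P₂O₅: 0.07·a + 0.52·b = 115
N: 0.19·a + 0.11·b = 187.5
Solving simultaneously: a = 931.3941, b = 95.7739.

931.394 kg product A, 95.774 kg monoammonium phosphate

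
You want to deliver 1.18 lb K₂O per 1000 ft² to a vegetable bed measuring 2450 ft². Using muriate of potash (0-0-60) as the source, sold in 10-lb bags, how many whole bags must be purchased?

Product per 1000 ft² = 1.18 / 60% = 1.96667 lb.
Total product = 1.96667 × 2450 / 1000 = 4.81833 lb.
Bags = ⌈4.81833 / 10⌉ = 1.

1 bags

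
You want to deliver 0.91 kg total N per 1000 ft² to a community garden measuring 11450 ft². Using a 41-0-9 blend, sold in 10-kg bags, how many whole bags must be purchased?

Product per 1000 ft² = 0.91 / 41% = 2.21951 kg.
Total product = 2.21951 × 11450 / 1000 = 25.4134 kg.
Bags = ⌈25.4134 / 10⌉ = 3.

3 bags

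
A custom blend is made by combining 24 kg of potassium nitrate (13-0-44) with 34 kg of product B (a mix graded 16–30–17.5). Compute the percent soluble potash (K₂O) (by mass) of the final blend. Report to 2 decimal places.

Total mass = 24 + 34 = 58 kg.
K₂O mass = 44%×24 + 17.5%×34 = 16.51 kg.
% K₂O = 16.51 / 58 = 28.4655%.

28.47% K₂O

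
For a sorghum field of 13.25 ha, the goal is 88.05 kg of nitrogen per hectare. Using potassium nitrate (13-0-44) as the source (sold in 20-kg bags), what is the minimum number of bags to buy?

Product per hectare = 88.05 / 13% = 677.308 kg.
Total product = 677.308 × 13.25 = 8974.33 kg.
Bags = ⌈8974.33 / 20⌉ = 449.

449 bags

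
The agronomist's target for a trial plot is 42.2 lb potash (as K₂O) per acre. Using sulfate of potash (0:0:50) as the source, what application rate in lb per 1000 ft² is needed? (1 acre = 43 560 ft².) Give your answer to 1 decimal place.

1.9 lb of product per thousand sq ft

Product per acre = 42.2 / 50% = 84.4 lb.
Convert to per 1000 ft²: 84.4 × 0.0229568 = 1.93756 lb.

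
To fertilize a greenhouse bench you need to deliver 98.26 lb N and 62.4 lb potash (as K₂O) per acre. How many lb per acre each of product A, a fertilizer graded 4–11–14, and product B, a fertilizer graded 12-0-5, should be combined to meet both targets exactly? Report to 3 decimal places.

173.986 lb product A, 760.838 lb product B

With a, b = lb per acre of product A and product B:
N: 0.04·a + 0.12·b = 98.26
K₂O: 0.14·a + 0.05·b = 62.4
Solving simultaneously: a = 173.98649, b = 760.8378.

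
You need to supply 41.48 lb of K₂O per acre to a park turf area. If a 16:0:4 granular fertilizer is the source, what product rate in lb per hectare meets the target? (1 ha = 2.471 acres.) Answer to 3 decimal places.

Product per acre = 41.48 / 4% = 1037 lb.
Convert to per hectare: 1037 × 2.471 = 2562.427 lb.

2562.427 lb of product per hectare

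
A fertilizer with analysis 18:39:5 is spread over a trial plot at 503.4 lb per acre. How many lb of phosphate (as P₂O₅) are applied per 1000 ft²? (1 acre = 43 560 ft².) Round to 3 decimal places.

P₂O₅ per acre = 503.4 × 39% = 196.326 lb.
Convert to per 1000 ft²: 196.326 × 0.0229568 = 4.50702 lb.

4.507 lb P₂O₅ per thousand sq ft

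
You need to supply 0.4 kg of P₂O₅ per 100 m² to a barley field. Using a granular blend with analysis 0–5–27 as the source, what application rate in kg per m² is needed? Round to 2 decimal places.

0.08 kg of product per sq m

Product per 100 m² = 0.4 / 5% = 8 kg.
Convert to per m²: 8 × 0.01 = 0.08 kg.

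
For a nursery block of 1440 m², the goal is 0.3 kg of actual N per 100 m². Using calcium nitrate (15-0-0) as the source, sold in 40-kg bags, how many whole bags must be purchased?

Product per 100 m² = 0.3 / 15% = 2 kg.
Total product = 2 × 1440 / 100 = 28.8 kg.
Bags = ⌈28.8 / 40⌉ = 1.

1 bags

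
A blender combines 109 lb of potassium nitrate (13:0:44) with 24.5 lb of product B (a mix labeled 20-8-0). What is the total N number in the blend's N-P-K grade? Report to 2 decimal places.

14.28% N

Total mass = 109 + 24.5 = 133.5 lb.
N mass = 13%×109 + 20%×24.5 = 19.07 lb.
% N = 19.07 / 133.5 = 14.2846%.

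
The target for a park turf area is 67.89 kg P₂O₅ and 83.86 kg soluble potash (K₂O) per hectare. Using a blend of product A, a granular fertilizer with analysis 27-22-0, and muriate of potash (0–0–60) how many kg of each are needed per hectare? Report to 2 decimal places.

308.59 kg product A, 139.77 kg muriate of potash

Per-hectare balance (a = product A, b = muriate of potash):
P₂O₅: 0.22·a + 0·b = 67.89
K₂O: 0·a + 0.6·b = 83.86
Solving simultaneously: a = 308.591, b = 139.767.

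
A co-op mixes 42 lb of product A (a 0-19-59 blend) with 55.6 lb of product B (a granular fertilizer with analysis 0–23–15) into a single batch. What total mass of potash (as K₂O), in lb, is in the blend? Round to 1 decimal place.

33.1 lb K₂O

K₂O mass = 59%×42 + 15%×55.6 = 33.12 lb.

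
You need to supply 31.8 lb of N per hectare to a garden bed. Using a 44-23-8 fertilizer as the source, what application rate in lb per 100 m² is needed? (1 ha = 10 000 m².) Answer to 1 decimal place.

Product per hectare = 31.8 / 44% = 72.2727 lb.
Convert to per 100 m²: 72.2727 × 0.01 = 0.722727 lb.

0.7 lb of product per hundred sq m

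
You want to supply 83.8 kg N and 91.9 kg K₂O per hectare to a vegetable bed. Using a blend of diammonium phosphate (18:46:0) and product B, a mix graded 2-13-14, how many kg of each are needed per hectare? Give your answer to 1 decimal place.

Let a = kg of diammonium phosphate, b = kg of product B (per hectare).
N: 0.18·a + 0.02·b = 83.8
K₂O: 0·a + 0.14·b = 91.9
Solving simultaneously: a = 392.619, b = 656.429.

392.6 kg diammonium phosphate, 656.4 kg product B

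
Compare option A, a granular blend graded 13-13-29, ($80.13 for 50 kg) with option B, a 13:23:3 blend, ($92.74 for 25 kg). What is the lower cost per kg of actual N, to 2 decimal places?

$12.33 per kg N (option A)

option A: N per bag = 50 × 13% = 6.5 kg; cost = 80.13 / 6.5 = $12.3277/kg N.
option B: N per bag = 25 × 13% = 3.25 kg; cost = 92.74 / 3.25 = $28.5354/kg N.
option A is cheaper.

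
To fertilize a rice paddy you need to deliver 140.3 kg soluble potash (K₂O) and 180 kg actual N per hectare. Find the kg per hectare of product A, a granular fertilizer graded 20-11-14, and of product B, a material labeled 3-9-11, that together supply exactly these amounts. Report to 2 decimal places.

875.90 kg product A, 160.67 kg product B

Per-hectare balance (a = product A, b = product B):
K₂O: 0.14·a + 0.11·b = 140.3
N: 0.2·a + 0.03·b = 180
Solving simultaneously: a = 875.899, b = 160.674.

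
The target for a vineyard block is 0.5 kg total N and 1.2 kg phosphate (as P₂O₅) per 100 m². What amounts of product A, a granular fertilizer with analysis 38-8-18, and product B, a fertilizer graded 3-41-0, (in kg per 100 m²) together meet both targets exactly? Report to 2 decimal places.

1.10 kg product A, 2.71 kg product B

Let a = kg of product A, b = kg of product B (per 100 m²).
N: 0.38·a + 0.03·b = 0.5
P₂O₅: 0.08·a + 0.41·b = 1.2
From row1: a = (0.5 − 0.03·b) / 0.38.
Into row2: 0.08·(0.5 − 0.03·b)/0.38 + 0.41·b = 1.2 → b = 2.71186, a = 1.10169.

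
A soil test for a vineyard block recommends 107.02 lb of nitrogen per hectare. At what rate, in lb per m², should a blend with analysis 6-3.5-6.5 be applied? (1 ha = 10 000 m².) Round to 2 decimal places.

0.18 lb of product per sq m

Product per hectare = 107.02 / 6% = 1783.67 lb.
Convert to per m²: 1783.67 × 0.0001 = 0.178367 lb.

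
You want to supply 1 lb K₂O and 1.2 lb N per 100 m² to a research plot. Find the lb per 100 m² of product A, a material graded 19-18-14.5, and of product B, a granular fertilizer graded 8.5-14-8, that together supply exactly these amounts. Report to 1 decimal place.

With a, b = lb per 100 m² of product A and product B:
K₂O: 0.145·a + 0.08·b = 1
N: 0.19·a + 0.085·b = 1.2
Eliminate a: (row1) − 0.145/0.19·(row2) → 0.0151316·b = 0.0842105, so b = 5.56522.
Back-substitute: a = (1 − 0.08·5.56522) / 0.145 = 3.82609.

3.8 lb product A, 5.6 lb product B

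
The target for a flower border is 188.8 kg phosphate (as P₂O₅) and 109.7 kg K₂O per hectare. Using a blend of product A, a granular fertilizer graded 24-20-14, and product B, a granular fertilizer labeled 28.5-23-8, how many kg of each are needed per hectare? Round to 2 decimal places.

Let a = kg of product A, b = kg of product B (per hectare).
P₂O₅: 0.2·a + 0.23·b = 188.8
K₂O: 0.14·a + 0.08·b = 109.7
Eliminate a: (row1) − 0.2/0.14·(row2) → 0.115714·b = 32.0857, so b = 277.284.
Back-substitute: a = (188.8 − 0.23·277.284) / 0.2 = 625.123.

625.12 kg product A, 277.28 kg product B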